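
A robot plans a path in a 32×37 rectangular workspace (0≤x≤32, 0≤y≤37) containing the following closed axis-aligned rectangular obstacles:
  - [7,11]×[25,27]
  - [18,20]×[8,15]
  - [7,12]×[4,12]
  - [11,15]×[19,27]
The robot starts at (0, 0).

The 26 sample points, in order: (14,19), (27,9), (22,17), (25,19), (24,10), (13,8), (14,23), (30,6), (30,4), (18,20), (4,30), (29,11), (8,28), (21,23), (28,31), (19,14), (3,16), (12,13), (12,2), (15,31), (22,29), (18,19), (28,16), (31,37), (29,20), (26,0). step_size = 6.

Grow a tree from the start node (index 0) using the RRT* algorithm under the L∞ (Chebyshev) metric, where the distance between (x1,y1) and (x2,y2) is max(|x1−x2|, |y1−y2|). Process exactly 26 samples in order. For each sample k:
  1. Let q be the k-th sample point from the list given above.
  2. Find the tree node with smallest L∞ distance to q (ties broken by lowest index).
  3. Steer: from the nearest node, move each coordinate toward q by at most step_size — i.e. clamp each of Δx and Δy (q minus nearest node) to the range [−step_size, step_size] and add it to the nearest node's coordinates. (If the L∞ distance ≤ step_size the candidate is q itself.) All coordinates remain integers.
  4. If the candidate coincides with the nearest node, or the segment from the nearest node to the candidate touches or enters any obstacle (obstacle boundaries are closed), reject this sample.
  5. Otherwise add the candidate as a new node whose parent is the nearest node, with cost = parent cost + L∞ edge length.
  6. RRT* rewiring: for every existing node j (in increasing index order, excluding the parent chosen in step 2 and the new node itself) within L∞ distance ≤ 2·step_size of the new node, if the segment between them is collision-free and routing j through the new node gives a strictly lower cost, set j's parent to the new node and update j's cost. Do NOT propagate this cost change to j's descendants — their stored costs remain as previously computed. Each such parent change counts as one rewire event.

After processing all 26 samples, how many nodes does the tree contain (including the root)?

Node count: 11

1. q=(14,19) nearest=0 d=19 new=(6,6) → add node 1 parent=0 cost=6
2. q=(27,9) nearest=1 d=21 new=(12,9) → blocked by [7,12]×[4,12], reject
3. q=(22,17) nearest=1 d=16 new=(12,12) → blocked by [7,12]×[4,12], reject
4. q=(25,19) nearest=1 d=19 new=(12,12) → blocked by [7,12]×[4,12], reject
5. q=(24,10) nearest=1 d=18 new=(12,10) → blocked by [7,12]×[4,12], reject
6. q=(13,8) nearest=1 d=7 new=(12,8) → blocked by [7,12]×[4,12], reject
7. q=(14,23) nearest=1 d=17 new=(12,12) → blocked by [7,12]×[4,12], reject
8. q=(30,6) nearest=1 d=24 new=(12,6) → blocked by [7,12]×[4,12], reject
9. q=(30,4) nearest=1 d=24 new=(12,4) → blocked by [7,12]×[4,12], reject
10. q=(18,20) nearest=1 d=14 new=(12,12) → blocked by [7,12]×[4,12], reject
11. q=(4,30) nearest=1 d=24 new=(4,12) → add node 2 parent=1 cost=12
12. q=(29,11) nearest=1 d=23 new=(12,11) → blocked by [7,12]×[4,12], reject
13. q=(8,28) nearest=2 d=16 new=(8,18) → add node 3 parent=2 cost=18
14. q=(21,23) nearest=3 d=13 new=(14,23) → blocked by [11,15]×[19,27], reject
15. q=(28,31) nearest=3 d=20 new=(14,24) → blocked by [11,15]×[19,27], reject
16. q=(19,14) nearest=3 d=11 new=(14,14) → add node 4 parent=3 cost=24
17. q=(3,16) nearest=2 d=4 new=(3,16) → add node 5 parent=2 cost=16
18. q=(12,13) nearest=4 d=2 new=(12,13) → add node 6 parent=4 cost=26
19. q=(12,2) nearest=1 d=6 new=(12,2) → blocked by [7,12]×[4,12], reject
20. q=(15,31) nearest=3 d=13 new=(14,24) → blocked by [11,15]×[19,27], reject
21. q=(22,29) nearest=3 d=14 new=(14,24) → blocked by [11,15]×[19,27], reject
22. q=(18,19) nearest=4 d=5 new=(18,19) → add node 7 parent=4 cost=29
23. q=(28,16) nearest=7 d=10 new=(24,16) → add node 8 parent=7 cost=35
24. q=(31,37) nearest=7 d=18 new=(24,25) → add node 9 parent=7 cost=35
25. q=(29,20) nearest=8 d=5 new=(29,20) → add node 10 parent=8 cost=40
26. q=(26,0) nearest=4 d=14 new=(20,8) → blocked by [18,20]×[8,15], reject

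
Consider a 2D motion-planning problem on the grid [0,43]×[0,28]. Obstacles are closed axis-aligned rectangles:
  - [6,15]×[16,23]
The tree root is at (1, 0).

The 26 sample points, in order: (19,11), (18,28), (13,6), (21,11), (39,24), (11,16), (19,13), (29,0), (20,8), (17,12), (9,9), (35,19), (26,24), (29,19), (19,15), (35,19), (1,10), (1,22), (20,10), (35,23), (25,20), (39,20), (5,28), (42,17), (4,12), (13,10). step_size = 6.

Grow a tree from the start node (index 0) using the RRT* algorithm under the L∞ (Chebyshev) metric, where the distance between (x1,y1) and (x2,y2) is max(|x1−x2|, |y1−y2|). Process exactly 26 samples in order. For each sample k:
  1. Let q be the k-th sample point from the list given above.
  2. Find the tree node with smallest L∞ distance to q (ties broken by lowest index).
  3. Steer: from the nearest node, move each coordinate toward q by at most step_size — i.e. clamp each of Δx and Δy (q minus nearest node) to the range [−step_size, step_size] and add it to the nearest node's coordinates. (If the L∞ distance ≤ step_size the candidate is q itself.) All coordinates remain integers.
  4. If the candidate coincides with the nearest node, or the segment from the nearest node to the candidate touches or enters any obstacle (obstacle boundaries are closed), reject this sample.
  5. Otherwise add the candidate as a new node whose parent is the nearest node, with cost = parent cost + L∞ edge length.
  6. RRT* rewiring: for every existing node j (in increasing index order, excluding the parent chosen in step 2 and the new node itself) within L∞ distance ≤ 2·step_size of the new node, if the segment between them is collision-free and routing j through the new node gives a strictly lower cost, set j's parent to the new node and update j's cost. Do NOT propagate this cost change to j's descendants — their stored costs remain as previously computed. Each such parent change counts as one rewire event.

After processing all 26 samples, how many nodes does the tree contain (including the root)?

1. q=(19,11) nearest=0 d=18 new=(7,6) → add node 1 parent=0 cost=6
2. q=(18,28) nearest=1 d=22 new=(13,12) → add node 2 parent=1 cost=12
3. q=(13,6) nearest=1 d=6 new=(13,6) → add node 3 parent=1 cost=12
4. q=(21,11) nearest=2 d=8 new=(19,11) → add node 4 parent=2 cost=18
5. q=(39,24) nearest=4 d=20 new=(25,17) → add node 5 parent=4 cost=24
6. q=(11,16) nearest=2 d=4 new=(11,16) → blocked by [6,15]×[16,23], reject
7. q=(19,13) nearest=4 d=2 new=(19,13) → add node 6 parent=4 cost=20
8. q=(29,0) nearest=4 d=11 new=(25,5) → add node 7 parent=4 cost=24
9. q=(20,8) nearest=4 d=3 new=(20,8) → add node 8 parent=4 cost=21
10. q=(17,12) nearest=4 d=2 new=(17,12) → add node 9 parent=4 cost=20
11. q=(9,9) nearest=1 d=3 new=(9,9) → add node 10 parent=1 cost=9; rewire 6→10 (19<20); rewire 8→10 (20<21); rewire 9→10 (17<20)
12. q=(35,19) nearest=5 d=10 new=(31,19) → add node 11 parent=5 cost=30
13. q=(26,24) nearest=11 d=5 new=(26,24) → add node 12 parent=11 cost=35
14. q=(29,19) nearest=11 d=2 new=(29,19) → add node 13 parent=11 cost=32
15. q=(19,15) nearest=6 d=2 new=(19,15) → add node 14 parent=6 cost=21; rewire 12→14 (30<35); rewire 13→14 (31<32)
16. q=(35,19) nearest=11 d=4 new=(35,19) → add node 15 parent=11 cost=34
17. q=(1,10) nearest=1 d=6 new=(1,10) → add node 16 parent=1 cost=12
18. q=(1,22) nearest=2 d=12 new=(7,18) → blocked by [6,15]×[16,23], reject
19. q=(20,10) nearest=4 d=1 new=(20,10) → add node 17 parent=4 cost=19; rewire 13→17 (28<31)
20. q=(35,23) nearest=11 d=4 new=(35,23) → add node 18 parent=11 cost=34
21. q=(25,20) nearest=5 d=3 new=(25,20) → add node 19 parent=5 cost=27
22. q=(39,20) nearest=15 d=4 new=(39,20) → add node 20 parent=15 cost=38
23. q=(5,28) nearest=14 d=14 new=(13,21) → blocked by [6,15]×[16,23], reject
24. q=(42,17) nearest=20 d=3 new=(42,17) → add node 21 parent=20 cost=41
25. q=(4,12) nearest=16 d=3 new=(4,12) → add node 22 parent=16 cost=15
26. q=(13,10) nearest=2 d=2 new=(13,10) → add node 23 parent=2 cost=14; rewire 14→23 (20<21); rewire 19→23 (26<27)

Node count: 24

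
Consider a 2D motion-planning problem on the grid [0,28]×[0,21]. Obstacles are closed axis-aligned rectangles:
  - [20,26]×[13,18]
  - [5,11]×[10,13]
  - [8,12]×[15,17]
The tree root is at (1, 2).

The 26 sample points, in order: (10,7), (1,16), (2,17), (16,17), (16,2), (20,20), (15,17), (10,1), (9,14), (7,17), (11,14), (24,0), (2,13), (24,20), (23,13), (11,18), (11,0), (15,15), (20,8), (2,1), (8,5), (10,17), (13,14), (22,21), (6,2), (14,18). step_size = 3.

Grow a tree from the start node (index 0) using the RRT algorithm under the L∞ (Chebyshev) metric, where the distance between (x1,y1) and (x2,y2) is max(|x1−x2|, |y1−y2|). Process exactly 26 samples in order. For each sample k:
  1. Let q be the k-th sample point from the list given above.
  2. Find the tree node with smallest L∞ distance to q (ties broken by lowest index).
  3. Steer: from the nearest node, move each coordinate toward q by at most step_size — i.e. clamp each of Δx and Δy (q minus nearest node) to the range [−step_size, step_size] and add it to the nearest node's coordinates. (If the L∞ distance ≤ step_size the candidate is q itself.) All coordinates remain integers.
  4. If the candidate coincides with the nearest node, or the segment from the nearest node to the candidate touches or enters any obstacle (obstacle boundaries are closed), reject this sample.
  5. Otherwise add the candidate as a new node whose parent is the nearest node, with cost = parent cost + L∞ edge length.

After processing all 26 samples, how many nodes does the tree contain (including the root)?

1. q=(10,7) nearest=0 d=9 new=(4,5) → add node 1 parent=0 cost=3
2. q=(1,16) nearest=1 d=11 new=(1,8) → add node 2 parent=1 cost=6
3. q=(2,17) nearest=2 d=9 new=(2,11) → add node 3 parent=2 cost=9
4. q=(16,17) nearest=1 d=12 new=(7,8) → add node 4 parent=1 cost=6
5. q=(16,2) nearest=4 d=9 new=(10,5) → add node 5 parent=4 cost=9
6. q=(20,20) nearest=4 d=13 new=(10,11) → blocked by [5,11]×[10,13], reject
7. q=(15,17) nearest=4 d=9 new=(10,11) → blocked by [5,11]×[10,13], reject
8. q=(10,1) nearest=5 d=4 new=(10,2) → add node 6 parent=5 cost=12
9. q=(9,14) nearest=4 d=6 new=(9,11) → blocked by [5,11]×[10,13], reject
10. q=(7,17) nearest=3 d=6 new=(5,14) → add node 7 parent=3 cost=12
11. q=(11,14) nearest=4 d=6 new=(10,11) → blocked by [5,11]×[10,13], reject
12. q=(24,0) nearest=5 d=14 new=(13,2) → add node 8 parent=5 cost=12
13. q=(2,13) nearest=3 d=2 new=(2,13) → add node 9 parent=3 cost=11
14. q=(24,20) nearest=5 d=15 new=(13,8) → add node 10 parent=5 cost=12
15. q=(23,13) nearest=10 d=10 new=(16,11) → add node 11 parent=10 cost=15
16. q=(11,18) nearest=7 d=6 new=(8,17) → blocked by [8,12]×[15,17], reject
17. q=(11,0) nearest=6 d=2 new=(11,0) → add node 12 parent=6 cost=14
18. q=(15,15) nearest=11 d=4 new=(15,14) → add node 13 parent=11 cost=18
19. q=(20,8) nearest=11 d=4 new=(19,8) → add node 14 parent=11 cost=18
20. q=(2,1) nearest=0 d=1 new=(2,1) → add node 15 parent=0 cost=1
21. q=(8,5) nearest=5 d=2 new=(8,5) → add node 16 parent=5 cost=11
22. q=(10,17) nearest=7 d=5 new=(8,17) → blocked by [8,12]×[15,17], reject
23. q=(13,14) nearest=13 d=2 new=(13,14) → add node 17 parent=13 cost=20
24. q=(22,21) nearest=13 d=7 new=(18,17) → add node 18 parent=13 cost=21
25. q=(6,2) nearest=1 d=3 new=(6,2) → add node 19 parent=1 cost=6
26. q=(14,18) nearest=13 d=4 new=(14,17) → add node 20 parent=13 cost=21

Node count: 21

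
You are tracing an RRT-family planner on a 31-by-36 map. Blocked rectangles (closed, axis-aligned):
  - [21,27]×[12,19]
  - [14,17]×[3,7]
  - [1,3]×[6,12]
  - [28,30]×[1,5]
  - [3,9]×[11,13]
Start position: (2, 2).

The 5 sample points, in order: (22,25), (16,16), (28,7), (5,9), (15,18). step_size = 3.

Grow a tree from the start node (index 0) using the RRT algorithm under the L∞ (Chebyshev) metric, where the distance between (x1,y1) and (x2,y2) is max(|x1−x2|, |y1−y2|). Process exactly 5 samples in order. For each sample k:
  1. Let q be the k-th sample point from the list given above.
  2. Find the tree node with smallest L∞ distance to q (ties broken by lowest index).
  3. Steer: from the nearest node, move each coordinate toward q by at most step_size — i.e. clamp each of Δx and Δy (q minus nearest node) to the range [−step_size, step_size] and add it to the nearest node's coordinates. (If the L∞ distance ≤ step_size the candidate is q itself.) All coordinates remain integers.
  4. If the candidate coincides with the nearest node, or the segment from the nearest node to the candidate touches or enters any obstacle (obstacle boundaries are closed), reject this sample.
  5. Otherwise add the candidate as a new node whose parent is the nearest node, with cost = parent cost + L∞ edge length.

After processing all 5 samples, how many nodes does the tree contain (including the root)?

1. q=(22,25) nearest=0 d=23 new=(5,5) → add node 1 parent=0 cost=3
2. q=(16,16) nearest=1 d=11 new=(8,8) → add node 2 parent=1 cost=6
3. q=(28,7) nearest=2 d=20 new=(11,7) → add node 3 parent=2 cost=9
4. q=(5,9) nearest=2 d=3 new=(5,9) → add node 4 parent=2 cost=9
5. q=(15,18) nearest=2 d=10 new=(11,11) → add node 5 parent=2 cost=9

Node count: 6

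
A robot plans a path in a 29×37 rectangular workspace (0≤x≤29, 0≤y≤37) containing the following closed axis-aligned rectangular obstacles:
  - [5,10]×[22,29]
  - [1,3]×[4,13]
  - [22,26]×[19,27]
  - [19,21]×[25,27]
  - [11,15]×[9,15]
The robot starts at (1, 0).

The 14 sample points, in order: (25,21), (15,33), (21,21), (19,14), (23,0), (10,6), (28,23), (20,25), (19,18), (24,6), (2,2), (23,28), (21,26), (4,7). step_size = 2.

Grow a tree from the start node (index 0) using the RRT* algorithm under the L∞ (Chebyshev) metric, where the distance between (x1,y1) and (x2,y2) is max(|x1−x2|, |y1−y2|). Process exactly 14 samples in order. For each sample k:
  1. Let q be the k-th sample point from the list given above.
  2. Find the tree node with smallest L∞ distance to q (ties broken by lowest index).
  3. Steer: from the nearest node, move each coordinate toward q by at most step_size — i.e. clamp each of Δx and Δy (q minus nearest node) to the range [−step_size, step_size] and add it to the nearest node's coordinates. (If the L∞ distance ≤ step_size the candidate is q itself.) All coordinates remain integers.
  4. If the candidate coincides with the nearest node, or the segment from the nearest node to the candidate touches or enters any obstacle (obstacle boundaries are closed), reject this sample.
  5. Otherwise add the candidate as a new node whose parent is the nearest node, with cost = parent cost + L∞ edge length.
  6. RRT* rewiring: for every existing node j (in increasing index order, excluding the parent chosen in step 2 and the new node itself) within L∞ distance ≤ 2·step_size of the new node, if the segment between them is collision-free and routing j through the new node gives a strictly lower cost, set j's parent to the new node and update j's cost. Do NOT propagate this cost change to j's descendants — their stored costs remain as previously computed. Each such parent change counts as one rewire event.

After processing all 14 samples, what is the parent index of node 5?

Parent of node 5: 4

1. q=(25,21) nearest=0 d=24 new=(3,2) → add node 1 parent=0 cost=2
2. q=(15,33) nearest=1 d=31 new=(5,4) → add node 2 parent=1 cost=4
3. q=(21,21) nearest=2 d=17 new=(7,6) → add node 3 parent=2 cost=6
4. q=(19,14) nearest=3 d=12 new=(9,8) → add node 4 parent=3 cost=8
5. q=(23,0) nearest=4 d=14 new=(11,6) → add node 5 parent=4 cost=10
6. q=(10,6) nearest=5 d=1 new=(10,6) → add node 6 parent=5 cost=11
7. q=(28,23) nearest=5 d=17 new=(13,8) → add node 7 parent=5 cost=12
8. q=(20,25) nearest=4 d=17 new=(11,10) → blocked by [11,15]×[9,15], reject
9. q=(19,18) nearest=4 d=10 new=(11,10) → blocked by [11,15]×[9,15], reject
10. q=(24,6) nearest=7 d=11 new=(15,6) → add node 8 parent=7 cost=14
11. q=(2,2) nearest=1 d=1 new=(2,2) → add node 9 parent=1 cost=3
12. q=(23,28) nearest=4 d=20 new=(11,10) → blocked by [11,15]×[9,15], reject
13. q=(21,26) nearest=4 d=18 new=(11,10) → blocked by [11,15]×[9,15], reject
14. q=(4,7) nearest=2 d=3 new=(4,6) → add node 10 parent=2 cost=6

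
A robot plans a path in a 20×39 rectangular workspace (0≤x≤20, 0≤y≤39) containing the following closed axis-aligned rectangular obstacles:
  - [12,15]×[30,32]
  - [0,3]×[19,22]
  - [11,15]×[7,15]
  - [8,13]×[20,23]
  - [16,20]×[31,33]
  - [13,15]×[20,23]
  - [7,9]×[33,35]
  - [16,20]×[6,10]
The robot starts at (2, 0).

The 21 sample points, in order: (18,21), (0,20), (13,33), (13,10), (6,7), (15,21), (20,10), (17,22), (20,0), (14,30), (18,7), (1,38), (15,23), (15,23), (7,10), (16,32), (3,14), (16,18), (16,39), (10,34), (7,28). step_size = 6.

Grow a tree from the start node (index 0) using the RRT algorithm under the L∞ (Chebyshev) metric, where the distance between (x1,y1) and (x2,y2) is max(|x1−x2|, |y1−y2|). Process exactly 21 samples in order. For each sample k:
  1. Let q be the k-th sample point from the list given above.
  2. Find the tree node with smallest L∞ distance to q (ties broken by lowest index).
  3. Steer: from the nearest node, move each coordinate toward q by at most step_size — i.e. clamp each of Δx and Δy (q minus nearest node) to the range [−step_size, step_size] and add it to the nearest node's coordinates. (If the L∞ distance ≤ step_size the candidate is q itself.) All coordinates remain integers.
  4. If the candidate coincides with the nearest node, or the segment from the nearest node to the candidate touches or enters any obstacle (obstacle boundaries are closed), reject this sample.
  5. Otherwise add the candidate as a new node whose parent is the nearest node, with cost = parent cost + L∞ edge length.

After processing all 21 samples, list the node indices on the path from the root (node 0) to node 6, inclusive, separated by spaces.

1. q=(18,21) nearest=0 d=21 new=(8,6) → add node 1 parent=0 cost=6
2. q=(0,20) nearest=1 d=14 new=(2,12) → add node 2 parent=1 cost=12
3. q=(13,33) nearest=2 d=21 new=(8,18) → add node 3 parent=2 cost=18
4. q=(13,10) nearest=1 d=5 new=(13,10) → blocked by [11,15]×[7,15], reject
5. q=(6,7) nearest=1 d=2 new=(6,7) → add node 4 parent=1 cost=8
6. q=(15,21) nearest=3 d=7 new=(14,21) → blocked by [8,13]×[20,23], reject
7. q=(20,10) nearest=1 d=12 new=(14,10) → blocked by [11,15]×[7,15], reject
8. q=(17,22) nearest=3 d=9 new=(14,22) → blocked by [8,13]×[20,23], reject
9. q=(20,0) nearest=1 d=12 new=(14,0) → add node 5 parent=1 cost=12
10. q=(14,30) nearest=3 d=12 new=(14,24) → blocked by [8,13]×[20,23], reject
11. q=(18,7) nearest=5 d=7 new=(18,6) → blocked by [16,20]×[6,10], reject
12. q=(1,38) nearest=3 d=20 new=(2,24) → add node 6 parent=3 cost=24
13. q=(15,23) nearest=3 d=7 new=(14,23) → blocked by [8,13]×[20,23], reject
14. q=(15,23) nearest=3 d=7 new=(14,23) → blocked by [8,13]×[20,23], reject
15. q=(7,10) nearest=4 d=3 new=(7,10) → add node 7 parent=4 cost=11
16. q=(16,32) nearest=3 d=14 new=(14,24) → blocked by [8,13]×[20,23], reject
17. q=(3,14) nearest=2 d=2 new=(3,14) → add node 8 parent=2 cost=14
18. q=(16,18) nearest=3 d=8 new=(14,18) → add node 9 parent=3 cost=24
19. q=(16,39) nearest=6 d=15 new=(8,30) → add node 10 parent=6 cost=30
20. q=(10,34) nearest=10 d=4 new=(10,34) → add node 11 parent=10 cost=34
21. q=(7,28) nearest=10 d=2 new=(7,28) → add node 12 parent=10 cost=32

Path: 0 1 2 3 6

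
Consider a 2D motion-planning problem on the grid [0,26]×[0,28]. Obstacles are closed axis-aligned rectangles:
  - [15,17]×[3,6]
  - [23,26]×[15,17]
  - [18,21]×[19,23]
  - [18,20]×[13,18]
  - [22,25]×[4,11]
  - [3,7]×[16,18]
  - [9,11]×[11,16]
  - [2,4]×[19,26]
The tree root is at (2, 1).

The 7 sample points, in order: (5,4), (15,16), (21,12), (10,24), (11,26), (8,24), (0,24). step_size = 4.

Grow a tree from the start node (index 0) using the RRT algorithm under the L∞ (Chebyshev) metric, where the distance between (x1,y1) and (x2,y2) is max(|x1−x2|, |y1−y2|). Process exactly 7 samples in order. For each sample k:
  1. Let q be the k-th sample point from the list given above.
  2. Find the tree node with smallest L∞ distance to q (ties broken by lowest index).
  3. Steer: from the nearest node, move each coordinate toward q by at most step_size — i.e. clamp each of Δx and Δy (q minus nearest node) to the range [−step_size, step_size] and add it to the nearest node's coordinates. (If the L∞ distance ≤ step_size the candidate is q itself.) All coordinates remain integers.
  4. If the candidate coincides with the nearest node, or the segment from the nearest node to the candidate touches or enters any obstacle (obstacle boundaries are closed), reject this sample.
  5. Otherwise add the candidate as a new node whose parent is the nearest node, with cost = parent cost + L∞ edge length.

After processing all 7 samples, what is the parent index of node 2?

Parent of node 2: 1

1. q=(5,4) nearest=0 d=3 new=(5,4) → add node 1 parent=0 cost=3
2. q=(15,16) nearest=1 d=12 new=(9,8) → add node 2 parent=1 cost=7
3. q=(21,12) nearest=2 d=12 new=(13,12) → add node 3 parent=2 cost=11
4. q=(10,24) nearest=3 d=12 new=(10,16) → blocked by [9,11]×[11,16], reject
5. q=(11,26) nearest=3 d=14 new=(11,16) → blocked by [9,11]×[11,16], reject
6. q=(8,24) nearest=3 d=12 new=(9,16) → blocked by [9,11]×[11,16], reject
7. q=(0,24) nearest=3 d=13 new=(9,16) → blocked by [9,11]×[11,16], reject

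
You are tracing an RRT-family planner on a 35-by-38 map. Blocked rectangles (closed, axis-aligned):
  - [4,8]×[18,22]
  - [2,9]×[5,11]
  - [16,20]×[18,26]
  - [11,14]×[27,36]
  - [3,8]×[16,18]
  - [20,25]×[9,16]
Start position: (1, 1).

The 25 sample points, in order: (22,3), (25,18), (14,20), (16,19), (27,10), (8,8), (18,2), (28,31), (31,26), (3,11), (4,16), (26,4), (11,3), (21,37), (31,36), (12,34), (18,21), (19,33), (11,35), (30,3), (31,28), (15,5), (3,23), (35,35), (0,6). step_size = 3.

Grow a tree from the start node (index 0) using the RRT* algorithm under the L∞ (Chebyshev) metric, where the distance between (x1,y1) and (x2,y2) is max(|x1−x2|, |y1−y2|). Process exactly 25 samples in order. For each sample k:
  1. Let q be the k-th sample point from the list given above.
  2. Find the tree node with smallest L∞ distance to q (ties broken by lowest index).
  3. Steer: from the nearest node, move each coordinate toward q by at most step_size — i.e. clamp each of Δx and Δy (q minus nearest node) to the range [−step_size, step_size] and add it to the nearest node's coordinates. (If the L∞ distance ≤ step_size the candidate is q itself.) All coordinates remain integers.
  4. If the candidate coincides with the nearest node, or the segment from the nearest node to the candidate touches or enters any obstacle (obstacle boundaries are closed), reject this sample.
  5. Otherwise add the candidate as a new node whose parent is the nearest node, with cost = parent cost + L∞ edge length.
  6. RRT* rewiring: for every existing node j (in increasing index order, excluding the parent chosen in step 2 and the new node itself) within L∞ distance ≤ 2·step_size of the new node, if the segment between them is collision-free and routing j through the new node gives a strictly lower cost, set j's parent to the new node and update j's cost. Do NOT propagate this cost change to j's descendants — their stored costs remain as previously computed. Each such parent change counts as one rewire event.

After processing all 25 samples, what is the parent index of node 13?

Parent of node 13: 8

1. q=(22,3) nearest=0 d=21 new=(4,3) → add node 1 parent=0 cost=3
2. q=(25,18) nearest=1 d=21 new=(7,6) → blocked by [2,9]×[5,11], reject
3. q=(14,20) nearest=1 d=17 new=(7,6) → blocked by [2,9]×[5,11], reject
4. q=(16,19) nearest=1 d=16 new=(7,6) → blocked by [2,9]×[5,11], reject
5. q=(27,10) nearest=1 d=23 new=(7,6) → blocked by [2,9]×[5,11], reject
6. q=(8,8) nearest=1 d=5 new=(7,6) → blocked by [2,9]×[5,11], reject
7. q=(18,2) nearest=1 d=14 new=(7,2) → add node 2 parent=1 cost=6
8. q=(28,31) nearest=1 d=28 new=(7,6) → blocked by [2,9]×[5,11], reject
9. q=(31,26) nearest=2 d=24 new=(10,5) → add node 3 parent=2 cost=9
10. q=(3,11) nearest=3 d=7 new=(7,8) → blocked by [2,9]×[5,11], reject
11. q=(4,16) nearest=3 d=11 new=(7,8) → blocked by [2,9]×[5,11], reject
12. q=(26,4) nearest=3 d=16 new=(13,4) → add node 4 parent=3 cost=12
13. q=(11,3) nearest=3 d=2 new=(11,3) → add node 5 parent=3 cost=11
14. q=(21,37) nearest=3 d=32 new=(13,8) → add node 6 parent=3 cost=12
15. q=(31,36) nearest=6 d=28 new=(16,11) → add node 7 parent=6 cost=15
16. q=(12,34) nearest=7 d=23 new=(13,14) → add node 8 parent=7 cost=18
17. q=(18,21) nearest=8 d=7 new=(16,17) → add node 9 parent=8 cost=21
18. q=(19,33) nearest=9 d=16 new=(19,20) → blocked by [16,20]×[18,26], reject
19. q=(11,35) nearest=9 d=18 new=(13,20) → add node 10 parent=9 cost=24
20. q=(30,3) nearest=7 d=14 new=(19,8) → add node 11 parent=7 cost=18
21. q=(31,28) nearest=9 d=15 new=(19,20) → blocked by [16,20]×[18,26], reject
22. q=(15,5) nearest=4 d=2 new=(15,5) → add node 12 parent=4 cost=14
23. q=(3,23) nearest=8 d=10 new=(10,17) → add node 13 parent=8 cost=21
24. q=(35,35) nearest=9 d=19 new=(19,20) → blocked by [16,20]×[18,26], reject
25. q=(0,6) nearest=1 d=4 new=(1,6) → blocked by [2,9]×[5,11], reject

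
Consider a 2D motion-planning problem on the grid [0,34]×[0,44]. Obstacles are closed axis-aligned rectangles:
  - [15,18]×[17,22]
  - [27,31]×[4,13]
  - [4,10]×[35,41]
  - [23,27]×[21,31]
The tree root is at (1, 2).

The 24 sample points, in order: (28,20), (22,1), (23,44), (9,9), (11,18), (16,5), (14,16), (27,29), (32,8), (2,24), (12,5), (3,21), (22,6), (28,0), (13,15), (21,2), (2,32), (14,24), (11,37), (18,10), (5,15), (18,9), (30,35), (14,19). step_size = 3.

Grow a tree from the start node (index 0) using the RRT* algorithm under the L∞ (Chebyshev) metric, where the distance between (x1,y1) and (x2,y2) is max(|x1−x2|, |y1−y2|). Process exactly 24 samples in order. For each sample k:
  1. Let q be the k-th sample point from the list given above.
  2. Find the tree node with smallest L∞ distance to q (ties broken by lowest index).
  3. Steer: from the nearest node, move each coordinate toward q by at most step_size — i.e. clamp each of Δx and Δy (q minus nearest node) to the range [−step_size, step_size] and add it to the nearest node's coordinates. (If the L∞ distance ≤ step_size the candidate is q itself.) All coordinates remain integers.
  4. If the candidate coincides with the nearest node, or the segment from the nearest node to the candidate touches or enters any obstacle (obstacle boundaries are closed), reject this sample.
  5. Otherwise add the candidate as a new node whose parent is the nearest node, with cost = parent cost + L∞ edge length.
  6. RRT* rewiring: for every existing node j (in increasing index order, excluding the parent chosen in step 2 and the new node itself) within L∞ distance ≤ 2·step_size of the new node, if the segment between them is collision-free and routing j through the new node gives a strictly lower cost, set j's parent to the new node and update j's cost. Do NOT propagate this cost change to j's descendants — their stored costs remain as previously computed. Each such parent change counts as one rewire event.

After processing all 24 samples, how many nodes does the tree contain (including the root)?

Node count: 23

1. q=(28,20) nearest=0 d=27 new=(4,5) → add node 1 parent=0 cost=3
2. q=(22,1) nearest=1 d=18 new=(7,2) → add node 2 parent=1 cost=6
3. q=(23,44) nearest=1 d=39 new=(7,8) → add node 3 parent=1 cost=6
4. q=(9,9) nearest=3 d=2 new=(9,9) → add node 4 parent=3 cost=8
5. q=(11,18) nearest=4 d=9 new=(11,12) → add node 5 parent=4 cost=11
6. q=(16,5) nearest=4 d=7 new=(12,6) → add node 6 parent=4 cost=11
7. q=(14,16) nearest=5 d=4 new=(14,15) → add node 7 parent=5 cost=14
8. q=(27,29) nearest=7 d=14 new=(17,18) → blocked by [15,18]×[17,22], reject
9. q=(32,8) nearest=7 d=18 new=(17,12) → add node 8 parent=7 cost=17
10. q=(2,24) nearest=5 d=12 new=(8,15) → add node 9 parent=5 cost=14
11. q=(12,5) nearest=6 d=1 new=(12,5) → add node 10 parent=6 cost=12
12. q=(3,21) nearest=9 d=6 new=(5,18) → add node 11 parent=9 cost=17
13. q=(22,6) nearest=8 d=6 new=(20,9) → add node 12 parent=8 cost=20
14. q=(28,0) nearest=12 d=9 new=(23,6) → add node 13 parent=12 cost=23
15. q=(13,15) nearest=7 d=1 new=(13,15) → add node 14 parent=7 cost=15
16. q=(21,2) nearest=13 d=4 new=(21,3) → add node 15 parent=13 cost=26
17. q=(2,32) nearest=11 d=14 new=(2,21) → add node 16 parent=11 cost=20
18. q=(14,24) nearest=7 d=9 new=(14,18) → add node 17 parent=7 cost=17
19. q=(11,37) nearest=16 d=16 new=(5,24) → add node 18 parent=16 cost=23
20. q=(18,10) nearest=8 d=2 new=(18,10) → add node 19 parent=8 cost=19
21. q=(5,15) nearest=9 d=3 new=(5,15) → add node 20 parent=9 cost=17
22. q=(18,9) nearest=19 d=1 new=(18,9) → add node 21 parent=19 cost=20
23. q=(30,35) nearest=17 d=17 new=(17,21) → blocked by [15,18]×[17,22], reject
24. q=(14,19) nearest=17 d=1 new=(14,19) → add node 22 parent=17 cost=18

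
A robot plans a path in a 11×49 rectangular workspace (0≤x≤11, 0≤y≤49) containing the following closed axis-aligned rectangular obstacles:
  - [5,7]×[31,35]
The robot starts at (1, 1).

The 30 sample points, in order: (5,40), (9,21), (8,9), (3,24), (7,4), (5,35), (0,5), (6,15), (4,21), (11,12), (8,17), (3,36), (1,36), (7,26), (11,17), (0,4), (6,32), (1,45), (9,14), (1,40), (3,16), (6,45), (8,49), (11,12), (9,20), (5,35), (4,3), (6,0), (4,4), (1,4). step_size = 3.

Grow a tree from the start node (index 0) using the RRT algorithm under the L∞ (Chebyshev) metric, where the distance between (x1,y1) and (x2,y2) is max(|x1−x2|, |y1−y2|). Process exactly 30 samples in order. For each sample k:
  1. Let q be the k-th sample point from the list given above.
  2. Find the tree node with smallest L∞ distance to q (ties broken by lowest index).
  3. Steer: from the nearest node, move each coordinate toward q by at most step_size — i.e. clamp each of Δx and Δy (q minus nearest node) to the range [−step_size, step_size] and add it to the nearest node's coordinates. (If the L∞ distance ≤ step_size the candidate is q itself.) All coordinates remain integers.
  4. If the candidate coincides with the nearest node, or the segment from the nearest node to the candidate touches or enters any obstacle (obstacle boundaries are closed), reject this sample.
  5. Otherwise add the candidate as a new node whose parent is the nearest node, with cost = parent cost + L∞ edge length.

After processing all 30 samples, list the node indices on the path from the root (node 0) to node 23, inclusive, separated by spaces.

Path: 0 1 2 3 4 6 8 11 23

1. q=(5,40) nearest=0 d=39 new=(4,4) → add node 1 parent=0 cost=3
2. q=(9,21) nearest=1 d=17 new=(7,7) → add node 2 parent=1 cost=6
3. q=(8,9) nearest=2 d=2 new=(8,9) → add node 3 parent=2 cost=8
4. q=(3,24) nearest=3 d=15 new=(5,12) → add node 4 parent=3 cost=11
5. q=(7,4) nearest=1 d=3 new=(7,4) → add node 5 parent=1 cost=6
6. q=(5,35) nearest=4 d=23 new=(5,15) → add node 6 parent=4 cost=14
7. q=(0,5) nearest=0 d=4 new=(0,4) → add node 7 parent=0 cost=3
8. q=(6,15) nearest=6 d=1 new=(6,15) → add node 8 parent=6 cost=15
9. q=(4,21) nearest=6 d=6 new=(4,18) → add node 9 parent=6 cost=17
10. q=(11,12) nearest=3 d=3 new=(11,12) → add node 10 parent=3 cost=11
11. q=(8,17) nearest=8 d=2 new=(8,17) → add node 11 parent=8 cost=17
12. q=(3,36) nearest=9 d=18 new=(3,21) → add node 12 parent=9 cost=20
13. q=(1,36) nearest=12 d=15 new=(1,24) → add node 13 parent=12 cost=23
14. q=(7,26) nearest=12 d=5 new=(6,24) → add node 14 parent=12 cost=23
15. q=(11,17) nearest=11 d=3 new=(11,17) → add node 15 parent=11 cost=20
16. q=(0,4) nearest=7 d=0 → coincident, reject
17. q=(6,32) nearest=13 d=8 new=(4,27) → add node 16 parent=13 cost=26
18. q=(1,45) nearest=16 d=18 new=(1,30) → add node 17 parent=16 cost=29
19. q=(9,14) nearest=10 d=2 new=(9,14) → add node 18 parent=10 cost=13
20. q=(1,40) nearest=17 d=10 new=(1,33) → add node 19 parent=17 cost=32
21. q=(3,16) nearest=6 d=2 new=(3,16) → add node 20 parent=6 cost=16
22. q=(6,45) nearest=19 d=12 new=(4,36) → add node 21 parent=19 cost=35
23. q=(8,49) nearest=21 d=13 new=(7,39) → add node 22 parent=21 cost=38
24. q=(11,12) nearest=10 d=0 → coincident, reject
25. q=(9,20) nearest=11 d=3 new=(9,20) → add node 23 parent=11 cost=20
26. q=(5,35) nearest=21 d=1 new=(5,35) → blocked by [5,7]×[31,35], reject
27. q=(4,3) nearest=1 d=1 new=(4,3) → add node 24 parent=1 cost=4
28. q=(6,0) nearest=24 d=3 new=(6,0) → add node 25 parent=24 cost=7
29. q=(4,4) nearest=1 d=0 → coincident, reject
30. q=(1,4) nearest=7 d=1 new=(1,4) → add node 26 parent=7 cost=4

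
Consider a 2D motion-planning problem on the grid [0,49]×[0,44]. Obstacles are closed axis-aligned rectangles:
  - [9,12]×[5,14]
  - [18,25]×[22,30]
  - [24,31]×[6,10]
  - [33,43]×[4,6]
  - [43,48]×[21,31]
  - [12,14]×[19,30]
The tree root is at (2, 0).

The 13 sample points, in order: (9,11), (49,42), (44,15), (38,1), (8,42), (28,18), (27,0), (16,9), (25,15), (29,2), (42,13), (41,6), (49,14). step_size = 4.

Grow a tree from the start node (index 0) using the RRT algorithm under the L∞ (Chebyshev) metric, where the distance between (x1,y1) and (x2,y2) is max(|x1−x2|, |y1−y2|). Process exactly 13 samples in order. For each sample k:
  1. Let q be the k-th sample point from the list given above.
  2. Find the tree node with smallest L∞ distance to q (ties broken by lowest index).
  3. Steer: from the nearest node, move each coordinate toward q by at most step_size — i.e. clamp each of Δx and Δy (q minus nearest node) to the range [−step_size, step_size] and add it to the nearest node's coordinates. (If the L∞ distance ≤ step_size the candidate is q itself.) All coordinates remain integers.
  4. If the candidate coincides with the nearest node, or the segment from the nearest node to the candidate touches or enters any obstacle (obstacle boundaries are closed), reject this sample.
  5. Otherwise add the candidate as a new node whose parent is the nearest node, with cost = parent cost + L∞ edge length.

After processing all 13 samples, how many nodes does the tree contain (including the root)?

1. q=(9,11) nearest=0 d=11 new=(6,4) → add node 1 parent=0 cost=4
2. q=(49,42) nearest=1 d=43 new=(10,8) → blocked by [9,12]×[5,14], reject
3. q=(44,15) nearest=1 d=38 new=(10,8) → blocked by [9,12]×[5,14], reject
4. q=(38,1) nearest=1 d=32 new=(10,1) → add node 2 parent=1 cost=8
5. q=(8,42) nearest=1 d=38 new=(8,8) → add node 3 parent=1 cost=8
6. q=(28,18) nearest=2 d=18 new=(14,5) → add node 4 parent=2 cost=12
7. q=(27,0) nearest=4 d=13 new=(18,1) → add node 5 parent=4 cost=16
8. q=(16,9) nearest=4 d=4 new=(16,9) → add node 6 parent=4 cost=16
9. q=(25,15) nearest=6 d=9 new=(20,13) → add node 7 parent=6 cost=20
10. q=(29,2) nearest=5 d=11 new=(22,2) → add node 8 parent=5 cost=20
11. q=(42,13) nearest=8 d=20 new=(26,6) → blocked by [24,31]×[6,10], reject
12. q=(41,6) nearest=8 d=19 new=(26,6) → blocked by [24,31]×[6,10], reject
13. q=(49,14) nearest=8 d=27 new=(26,6) → blocked by [24,31]×[6,10], reject

Node count: 9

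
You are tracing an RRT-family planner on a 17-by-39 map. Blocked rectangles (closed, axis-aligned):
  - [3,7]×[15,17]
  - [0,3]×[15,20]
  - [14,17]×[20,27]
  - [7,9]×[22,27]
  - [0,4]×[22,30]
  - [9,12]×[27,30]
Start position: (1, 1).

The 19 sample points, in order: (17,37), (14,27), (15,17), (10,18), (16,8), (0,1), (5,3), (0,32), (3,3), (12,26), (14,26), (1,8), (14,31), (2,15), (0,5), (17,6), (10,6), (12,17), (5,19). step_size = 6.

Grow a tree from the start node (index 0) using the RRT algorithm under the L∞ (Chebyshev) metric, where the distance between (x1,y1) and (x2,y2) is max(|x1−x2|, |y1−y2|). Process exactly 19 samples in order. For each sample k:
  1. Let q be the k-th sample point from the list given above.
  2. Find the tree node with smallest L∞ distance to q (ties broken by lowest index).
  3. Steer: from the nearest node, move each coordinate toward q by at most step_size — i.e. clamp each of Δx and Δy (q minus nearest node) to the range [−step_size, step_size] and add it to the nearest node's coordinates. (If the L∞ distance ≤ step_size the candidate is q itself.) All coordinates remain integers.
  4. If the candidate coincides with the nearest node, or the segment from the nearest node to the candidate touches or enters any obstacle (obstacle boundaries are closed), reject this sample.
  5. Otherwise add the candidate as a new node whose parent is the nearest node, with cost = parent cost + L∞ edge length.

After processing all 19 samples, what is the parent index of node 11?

Parent of node 11: 9

1. q=(17,37) nearest=0 d=36 new=(7,7) → add node 1 parent=0 cost=6
2. q=(14,27) nearest=1 d=20 new=(13,13) → add node 2 parent=1 cost=12
3. q=(15,17) nearest=2 d=4 new=(15,17) → add node 3 parent=2 cost=16
4. q=(10,18) nearest=2 d=5 new=(10,18) → add node 4 parent=2 cost=17
5. q=(16,8) nearest=2 d=5 new=(16,8) → add node 5 parent=2 cost=17
6. q=(0,1) nearest=0 d=1 new=(0,1) → add node 6 parent=0 cost=1
7. q=(5,3) nearest=0 d=4 new=(5,3) → add node 7 parent=0 cost=4
8. q=(0,32) nearest=4 d=14 new=(4,24) → blocked by [0,4]×[22,30], reject
9. q=(3,3) nearest=0 d=2 new=(3,3) → add node 8 parent=0 cost=2
10. q=(12,26) nearest=4 d=8 new=(12,24) → add node 9 parent=4 cost=23
11. q=(14,26) nearest=9 d=2 new=(14,26) → blocked by [14,17]×[20,27], reject
12. q=(1,8) nearest=7 d=5 new=(1,8) → add node 10 parent=7 cost=9
13. q=(14,31) nearest=9 d=7 new=(14,30) → add node 11 parent=9 cost=29
14. q=(2,15) nearest=10 d=7 new=(2,14) → add node 12 parent=10 cost=15
15. q=(0,5) nearest=8 d=3 new=(0,5) → add node 13 parent=8 cost=5
16. q=(17,6) nearest=5 d=2 new=(17,6) → add node 14 parent=5 cost=19
17. q=(10,6) nearest=1 d=3 new=(10,6) → add node 15 parent=1 cost=9
18. q=(12,17) nearest=4 d=2 new=(12,17) → add node 16 parent=4 cost=19
19. q=(5,19) nearest=4 d=5 new=(5,19) → add node 17 parent=4 cost=22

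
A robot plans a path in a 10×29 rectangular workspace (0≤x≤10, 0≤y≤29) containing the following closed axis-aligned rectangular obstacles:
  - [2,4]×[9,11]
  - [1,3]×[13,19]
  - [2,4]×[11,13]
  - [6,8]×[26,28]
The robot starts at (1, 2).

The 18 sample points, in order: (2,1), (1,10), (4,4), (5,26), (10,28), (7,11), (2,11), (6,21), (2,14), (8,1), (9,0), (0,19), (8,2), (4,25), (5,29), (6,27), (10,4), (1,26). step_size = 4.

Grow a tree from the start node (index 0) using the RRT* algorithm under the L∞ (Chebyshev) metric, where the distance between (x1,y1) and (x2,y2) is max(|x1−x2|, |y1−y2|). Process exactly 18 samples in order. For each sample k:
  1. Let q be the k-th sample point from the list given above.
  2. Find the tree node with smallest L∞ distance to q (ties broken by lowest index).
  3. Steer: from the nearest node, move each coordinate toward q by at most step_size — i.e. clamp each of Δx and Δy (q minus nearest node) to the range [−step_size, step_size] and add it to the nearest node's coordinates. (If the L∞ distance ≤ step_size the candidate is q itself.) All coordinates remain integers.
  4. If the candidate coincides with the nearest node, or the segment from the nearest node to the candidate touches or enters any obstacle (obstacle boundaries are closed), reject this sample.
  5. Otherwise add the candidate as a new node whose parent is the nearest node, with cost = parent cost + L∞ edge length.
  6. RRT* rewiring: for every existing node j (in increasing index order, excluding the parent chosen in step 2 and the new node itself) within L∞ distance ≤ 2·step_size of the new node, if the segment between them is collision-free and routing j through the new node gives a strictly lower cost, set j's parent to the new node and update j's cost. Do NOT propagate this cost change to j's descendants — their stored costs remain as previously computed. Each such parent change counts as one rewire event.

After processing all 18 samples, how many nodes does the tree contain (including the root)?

Node count: 9

1. q=(2,1) nearest=0 d=1 new=(2,1) → add node 1 parent=0 cost=1
2. q=(1,10) nearest=0 d=8 new=(1,6) → add node 2 parent=0 cost=4
3. q=(4,4) nearest=0 d=3 new=(4,4) → add node 3 parent=0 cost=3
4. q=(5,26) nearest=2 d=20 new=(5,10) → blocked by [2,4]×[9,11], reject
5. q=(10,28) nearest=2 d=22 new=(5,10) → blocked by [2,4]×[9,11], reject
6. q=(7,11) nearest=2 d=6 new=(5,10) → blocked by [2,4]×[9,11], reject
7. q=(2,11) nearest=2 d=5 new=(2,10) → blocked by [2,4]×[9,11], reject
8. q=(6,21) nearest=2 d=15 new=(5,10) → blocked by [2,4]×[9,11], reject
9. q=(2,14) nearest=2 d=8 new=(2,10) → blocked by [2,4]×[9,11], reject
10. q=(8,1) nearest=3 d=4 new=(8,1) → add node 4 parent=3 cost=7
11. q=(9,0) nearest=4 d=1 new=(9,0) → add node 5 parent=4 cost=8
12. q=(0,19) nearest=2 d=13 new=(0,10) → add node 6 parent=2 cost=8
13. q=(8,2) nearest=4 d=1 new=(8,2) → add node 7 parent=4 cost=8
14. q=(4,25) nearest=6 d=15 new=(4,14) → blocked by [1,3]×[13,19], reject
15. q=(5,29) nearest=6 d=19 new=(4,14) → blocked by [1,3]×[13,19], reject
16. q=(6,27) nearest=6 d=17 new=(4,14) → blocked by [1,3]×[13,19], reject
17. q=(10,4) nearest=7 d=2 new=(10,4) → add node 8 parent=7 cost=10
18. q=(1,26) nearest=6 d=16 new=(1,14) → blocked by [1,3]×[13,19], reject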